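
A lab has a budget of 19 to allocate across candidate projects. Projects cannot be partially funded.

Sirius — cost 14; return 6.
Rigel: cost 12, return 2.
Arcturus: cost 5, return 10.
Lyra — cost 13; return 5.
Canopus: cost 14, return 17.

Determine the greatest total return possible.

Take Arcturus and Canopus: cost 5 + 14 = 19 ≤ 19, return 10 + 17 = 27.
No other feasible combination does better.

27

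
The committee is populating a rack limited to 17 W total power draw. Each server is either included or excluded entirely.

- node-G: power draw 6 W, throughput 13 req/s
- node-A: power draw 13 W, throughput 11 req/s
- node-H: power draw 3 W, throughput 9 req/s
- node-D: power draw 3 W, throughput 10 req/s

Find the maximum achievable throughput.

32

Allowing fractional choices, the relaxed optimum would be about 36.2, but servers are indivisible.
node-G + node-H: power draw 6 + 3 = 9 ≤ 17, throughput 13 + 9 = 22.
node-G + node-D: power draw 6 + 3 = 9 ≤ 17, throughput 13 + 10 = 23.
node-G + node-H + node-D: power draw 6 + 3 + 3 = 12 ≤ 17, throughput 13 + 9 + 10 = 32.
Best is node-G, node-H, and node-D with total throughput 32.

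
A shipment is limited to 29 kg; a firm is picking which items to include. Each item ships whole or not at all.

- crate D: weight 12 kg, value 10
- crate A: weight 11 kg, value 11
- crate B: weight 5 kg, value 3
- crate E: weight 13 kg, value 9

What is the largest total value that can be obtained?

24

Treat it as a binary knapsack problem.
Allowing fractional choices, the relaxed optimum would be about 25.2, but items are indivisible.
crate D + crate A + crate B: weight 12 + 11 + 5 = 28 ≤ 29, value 10 + 11 + 3 = 24.
crate A + crate B + crate E: weight 11 + 5 + 13 = 29 ≤ 29, value 11 + 3 + 9 = 23.
Best is crate D, crate A, and crate B with total value 24.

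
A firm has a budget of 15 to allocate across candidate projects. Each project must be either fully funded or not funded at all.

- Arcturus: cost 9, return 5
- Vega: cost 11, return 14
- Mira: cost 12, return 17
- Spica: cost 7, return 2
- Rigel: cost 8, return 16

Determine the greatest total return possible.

Spica + Rigel: cost 7 + 8 = 15 ≤ 15, return 2 + 16 = 18.
Mira: cost 12 ≤ 15, return 17.
Rigel: cost 8 ≤ 15, return 16.
Best is Spica and Rigel with total return 18.

18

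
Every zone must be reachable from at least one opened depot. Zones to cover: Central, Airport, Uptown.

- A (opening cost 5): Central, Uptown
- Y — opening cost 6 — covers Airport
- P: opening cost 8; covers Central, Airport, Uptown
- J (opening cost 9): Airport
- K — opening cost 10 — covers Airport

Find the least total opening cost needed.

8

This is a weighted set-cover instance.
The greedy cost-per-new-zone heuristic would pick A and Y for 11, but a cheaper cover exists.
P alone covers Central, Airport, Uptown — every zone.
Total opening cost: 8.
No cover costs less than 8.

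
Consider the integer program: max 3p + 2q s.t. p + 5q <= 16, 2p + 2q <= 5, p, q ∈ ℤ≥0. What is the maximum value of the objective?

Relaxing integrality, the LP optimum is 7.50 at (p,q) = (2.5, 0), which is not an integer point.
(p,q)=(2,0): 1·2+5·0=2≤16, 2·2+2·0=4≤5, objective 6.
(p,q)=(1,1): 1·1+5·1=6≤16, 2·1+2·1=4≤5, objective 5.
(p,q)=(1,0): 1·1+5·0=1≤16, 2·1+2·0=2≤5, objective 3.
No feasible integer point exceeds 6.

6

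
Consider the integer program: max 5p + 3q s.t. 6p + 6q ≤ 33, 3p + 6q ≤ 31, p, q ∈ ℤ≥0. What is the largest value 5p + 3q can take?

Relaxing integrality, the LP optimum is 27.50 at (p,q) = (5.5, 0), which is not an integer point.
(p,q)=(5,0): 6·5+6·0=30≤33, 3·5+6·0=15≤31, objective 25.
(p,q)=(4,1): 6·4+6·1=30≤33, 3·4+6·1=18≤31, objective 23.
(p,q)=(4,0): 6·4+6·0=24≤33, 3·4+6·0=12≤31, objective 20.
The best lattice point is (5,0), giving 25.

25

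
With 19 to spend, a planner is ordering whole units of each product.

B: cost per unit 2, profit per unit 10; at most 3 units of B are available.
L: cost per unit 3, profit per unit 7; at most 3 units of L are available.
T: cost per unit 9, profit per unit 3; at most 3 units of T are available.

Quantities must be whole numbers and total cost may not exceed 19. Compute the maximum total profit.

51

Take 3×B and 3×L: cost 15 ≤ 19, profit 3·10 + 3·7 = 51.
B has the best ratio (10/2) and is taken to its limit of 3; remaining capacity is filled optimally with the others.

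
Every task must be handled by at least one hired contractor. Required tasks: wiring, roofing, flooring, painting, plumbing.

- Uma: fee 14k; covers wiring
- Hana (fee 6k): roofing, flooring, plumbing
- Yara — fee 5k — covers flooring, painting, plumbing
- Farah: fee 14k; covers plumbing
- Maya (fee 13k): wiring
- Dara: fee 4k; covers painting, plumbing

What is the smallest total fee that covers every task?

Choose Hana, Maya, and Dara: together they cover wiring, roofing, flooring, painting, plumbing — every task.
Total fee: 6 + 13 + 4 = 23.

23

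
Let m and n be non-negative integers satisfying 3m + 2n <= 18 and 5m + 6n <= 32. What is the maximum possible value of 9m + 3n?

(m,n)=(6,0): 3·6+2·0=18≤18, 5·6+6·0=30≤32, objective 54.
(m,n)=(5,1): 3·5+2·1=17≤18, 5·5+6·1=31≤32, objective 48.
(m,n)=(5,0): 3·5+2·0=15≤18, 5·5+6·0=25≤32, objective 45.
No feasible integer point exceeds 54.

54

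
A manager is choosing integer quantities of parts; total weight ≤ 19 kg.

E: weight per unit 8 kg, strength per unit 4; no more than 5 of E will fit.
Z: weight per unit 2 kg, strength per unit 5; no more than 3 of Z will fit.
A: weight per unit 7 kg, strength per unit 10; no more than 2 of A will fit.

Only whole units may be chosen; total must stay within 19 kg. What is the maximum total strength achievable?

This is a bounded integer knapsack.
Take 2×Z and 2×A: weight 18 ≤ 19, strength 2·5 + 2·10 = 30.
No other integer combination yields more.

30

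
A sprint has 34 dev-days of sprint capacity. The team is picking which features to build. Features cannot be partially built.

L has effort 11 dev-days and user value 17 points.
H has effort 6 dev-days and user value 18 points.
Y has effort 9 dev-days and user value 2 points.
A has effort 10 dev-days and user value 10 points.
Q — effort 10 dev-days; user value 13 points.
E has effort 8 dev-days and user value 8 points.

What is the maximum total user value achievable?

Allowing fractional choices, the relaxed optimum would be about 55.0, but features are indivisible.
H + A + Q + E: effort 6 + 10 + 10 + 8 = 34 ≤ 34, user value 18 + 10 + 13 + 8 = 49.
L + H + Q: effort 11 + 6 + 10 = 27 ≤ 34, user value 17 + 18 + 13 = 48.
L + H + A: effort 11 + 6 + 10 = 27 ≤ 34, user value 17 + 18 + 10 = 45.
Best is H, A, Q, and E with total user value 49.

49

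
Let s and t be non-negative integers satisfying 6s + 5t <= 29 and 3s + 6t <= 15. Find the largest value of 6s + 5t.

24

The continuous relaxation peaks at (4.83, 0) with value 29.00; rounding to a feasible lattice point costs some objective.
(s,t)=(4,0): 6·4+5·0=24≤29, 3·4+6·0=12≤15, objective 24.
(s,t)=(3,1): 6·3+5·1=23≤29, 3·3+6·1=15≤15, objective 23.
The best lattice point is (4,0), giving 24.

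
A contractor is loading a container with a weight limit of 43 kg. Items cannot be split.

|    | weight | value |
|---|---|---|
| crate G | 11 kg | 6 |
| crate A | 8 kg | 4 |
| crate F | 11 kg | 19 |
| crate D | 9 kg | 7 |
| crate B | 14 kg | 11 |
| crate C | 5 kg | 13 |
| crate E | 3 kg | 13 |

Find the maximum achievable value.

63

Allowing fractional choices, the relaxed optimum would be about 63.5, but items are indivisible.
crate A + crate F + crate B + crate C + crate E: weight 8 + 11 + 14 + 5 + 3 = 41 ≤ 43, value 4 + 19 + 11 + 13 + 13 = 60.
crate F + crate D + crate B + crate C + crate E: weight 11 + 9 + 14 + 5 + 3 = 42 ≤ 43, value 19 + 7 + 11 + 13 + 13 = 63.
crate G + crate F + crate D + crate C + crate E: weight 11 + 11 + 9 + 5 + 3 = 39 ≤ 43, value 6 + 19 + 7 + 13 + 13 = 58.
Best is crate F, crate D, crate B, crate C, and crate E with total value 63.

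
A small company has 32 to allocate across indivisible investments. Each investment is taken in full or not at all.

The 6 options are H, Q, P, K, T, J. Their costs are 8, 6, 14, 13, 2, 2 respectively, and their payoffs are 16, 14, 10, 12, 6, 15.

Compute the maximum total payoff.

63

Take H, Q, K, T, and J: cost 8 + 6 + 13 + 2 + 2 = 31 ≤ 32, payoff 16 + 14 + 12 + 6 + 15 = 63.
No other feasible combination does better.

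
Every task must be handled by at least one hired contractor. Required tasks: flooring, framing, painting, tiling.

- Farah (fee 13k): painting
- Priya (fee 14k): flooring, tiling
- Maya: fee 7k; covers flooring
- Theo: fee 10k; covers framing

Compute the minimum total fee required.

37

Choose Farah, Priya, and Theo: together they cover flooring, framing, painting, tiling — every task.
Total fee: 13 + 14 + 10 = 37.
No cover costs less than 37.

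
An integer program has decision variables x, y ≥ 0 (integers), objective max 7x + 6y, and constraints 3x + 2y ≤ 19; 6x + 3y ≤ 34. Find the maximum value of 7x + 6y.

55

Relaxing integrality, the LP optimum is 57.00 at (x,y) = (0, 9.5), which is not an integer point.
(x,y)=(1,8): 3·1+2·8=19≤19, 6·1+3·8=30≤34, objective 55.
(x,y)=(0,9): 3·0+2·9=18≤19, 6·0+3·9=27≤34, objective 54.
(x,y)=(1,7): 3·1+2·7=17≤19, 6·1+3·7=27≤34, objective 49.
(x,y)=(0,8): 3·0+2·8=16≤19, 6·0+3·8=24≤34, objective 48.
Maximum is 55 at (x,y)=(1,8).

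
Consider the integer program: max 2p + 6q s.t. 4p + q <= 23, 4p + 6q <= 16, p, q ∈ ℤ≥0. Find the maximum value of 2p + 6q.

(p,q)=(1,2): 4·1+1·2=6≤23, 4·1+6·2=16≤16, objective 14.
(p,q)=(0,2): 4·0+1·2=2≤23, 4·0+6·2=12≤16, objective 12.
(p,q)=(2,1): 4·2+1·1=9≤23, 4·2+6·1=14≤16, objective 10.
(p,q)=(1,1): 4·1+1·1=5≤23, 4·1+6·1=10≤16, objective 8.
No feasible integer point exceeds 14.

14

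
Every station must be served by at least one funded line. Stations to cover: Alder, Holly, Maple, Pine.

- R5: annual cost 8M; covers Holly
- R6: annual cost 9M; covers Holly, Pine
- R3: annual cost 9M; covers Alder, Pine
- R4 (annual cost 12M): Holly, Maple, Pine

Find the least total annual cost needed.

21

This is a weighted set-cover instance.
Choose R3 and R4: together they cover Alder, Holly, Maple, Pine — every station.
Total annual cost: 9 + 12 = 21.
No cover costs less than 21.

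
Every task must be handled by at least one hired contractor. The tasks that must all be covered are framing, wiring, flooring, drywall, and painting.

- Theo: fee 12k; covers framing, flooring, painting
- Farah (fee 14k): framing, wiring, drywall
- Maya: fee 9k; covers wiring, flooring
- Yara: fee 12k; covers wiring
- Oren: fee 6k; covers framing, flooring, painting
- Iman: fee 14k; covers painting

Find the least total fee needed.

Choose Farah and Oren: together they cover framing, wiring, flooring, drywall, painting — every task.
Total fee: 14 + 6 = 20.
No cover costs less than 20.

20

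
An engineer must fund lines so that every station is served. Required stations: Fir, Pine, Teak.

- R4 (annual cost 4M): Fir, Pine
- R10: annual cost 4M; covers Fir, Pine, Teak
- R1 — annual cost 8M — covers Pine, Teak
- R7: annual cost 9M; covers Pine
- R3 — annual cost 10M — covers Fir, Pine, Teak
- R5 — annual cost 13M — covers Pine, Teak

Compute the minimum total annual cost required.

4

R10 alone covers Fir, Pine, Teak — every station.
Total annual cost: 4.
No cover costs less than 4.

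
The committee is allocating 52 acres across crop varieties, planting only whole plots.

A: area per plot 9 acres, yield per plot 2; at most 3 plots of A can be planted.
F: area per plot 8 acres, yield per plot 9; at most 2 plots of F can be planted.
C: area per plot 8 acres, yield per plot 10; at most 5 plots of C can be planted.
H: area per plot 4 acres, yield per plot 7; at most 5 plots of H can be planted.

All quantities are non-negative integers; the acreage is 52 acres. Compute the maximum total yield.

4×C and 5×H: area 52 ≤ 52, yield 4·10 + 5·7 = 75.
1×F, 3×C, and 5×H: area 52 ≤ 52, yield 1·9 + 3·10 + 5·7 = 74.
Best is 75.

75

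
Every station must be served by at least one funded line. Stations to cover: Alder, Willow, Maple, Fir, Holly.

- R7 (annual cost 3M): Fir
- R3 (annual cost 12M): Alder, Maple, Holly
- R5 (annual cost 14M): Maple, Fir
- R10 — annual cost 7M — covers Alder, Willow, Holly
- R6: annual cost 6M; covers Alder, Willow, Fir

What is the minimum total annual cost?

18

Choose R3 and R6: together they cover Alder, Willow, Maple, Fir, Holly — every station.
Total annual cost: 12 + 6 = 18.
No cover costs less than 18.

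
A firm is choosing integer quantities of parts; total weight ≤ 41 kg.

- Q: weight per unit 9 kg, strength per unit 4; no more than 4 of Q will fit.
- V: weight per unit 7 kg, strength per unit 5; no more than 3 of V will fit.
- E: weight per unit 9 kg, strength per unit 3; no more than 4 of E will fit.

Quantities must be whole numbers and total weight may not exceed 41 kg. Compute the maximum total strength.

23

V has the best ratio (5/7); taking only V gives at most 3×5 = 15 (stopped by the supply cap of 3).
Mixing does better — 2×Q and 3×V: weight 39 ≤ 41, strength 2·4 + 3·5 = 23.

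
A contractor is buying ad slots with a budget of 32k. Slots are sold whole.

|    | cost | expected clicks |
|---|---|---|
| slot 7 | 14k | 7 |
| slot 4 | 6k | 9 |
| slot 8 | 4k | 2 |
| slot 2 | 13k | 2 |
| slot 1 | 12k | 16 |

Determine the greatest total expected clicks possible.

slot 7 + slot 4 + slot 1: cost 14 + 6 + 12 = 32 ≤ 32, expected clicks 7 + 9 + 16 = 32.
slot 4 + slot 8 + slot 1: cost 6 + 4 + 12 = 22 ≤ 32, expected clicks 9 + 2 + 16 = 27.
slot 4 + slot 2 + slot 1: cost 6 + 13 + 12 = 31 ≤ 32, expected clicks 9 + 2 + 16 = 27.
Best is slot 7, slot 4, and slot 1 with total expected clicks 32.

32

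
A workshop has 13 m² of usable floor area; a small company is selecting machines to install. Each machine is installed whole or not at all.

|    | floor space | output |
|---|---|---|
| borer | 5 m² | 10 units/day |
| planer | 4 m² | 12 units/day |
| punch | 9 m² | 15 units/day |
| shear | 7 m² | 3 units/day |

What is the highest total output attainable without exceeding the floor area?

27

This is an integer program with binary decision variables.
Allowing fractional choices, the relaxed optimum would be about 28.7, but machines are indivisible.
planer + punch: floor space 4 + 9 = 13 ≤ 13, output 12 + 15 = 27.
borer + planer: floor space 5 + 4 = 9 ≤ 13, output 10 + 12 = 22.
punch: floor space 9 ≤ 13, output 15.
Best is planer and punch with total output 27.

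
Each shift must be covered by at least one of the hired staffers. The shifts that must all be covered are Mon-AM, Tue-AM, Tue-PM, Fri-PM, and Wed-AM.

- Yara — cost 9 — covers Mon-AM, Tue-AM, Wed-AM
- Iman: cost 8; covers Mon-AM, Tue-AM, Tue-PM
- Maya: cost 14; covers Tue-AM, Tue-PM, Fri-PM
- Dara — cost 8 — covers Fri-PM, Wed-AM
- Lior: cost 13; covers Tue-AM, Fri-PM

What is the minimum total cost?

16

Choose Iman and Dara: together they cover Mon-AM, Tue-AM, Tue-PM, Fri-PM, Wed-AM — every shift.
Total cost: 8 + 8 = 16.
No cover costs less than 16.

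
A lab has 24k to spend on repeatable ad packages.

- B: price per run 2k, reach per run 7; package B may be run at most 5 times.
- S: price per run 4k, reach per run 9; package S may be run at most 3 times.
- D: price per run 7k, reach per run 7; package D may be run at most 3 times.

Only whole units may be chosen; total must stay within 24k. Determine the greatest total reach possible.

B has the best ratio (7/2); taking only B gives at most 5×7 = 35 (stopped by the supply cap of 5).
Mixing does better — 5×B and 3×S: price 22 ≤ 24, reach 5·7 + 3·9 = 62.

62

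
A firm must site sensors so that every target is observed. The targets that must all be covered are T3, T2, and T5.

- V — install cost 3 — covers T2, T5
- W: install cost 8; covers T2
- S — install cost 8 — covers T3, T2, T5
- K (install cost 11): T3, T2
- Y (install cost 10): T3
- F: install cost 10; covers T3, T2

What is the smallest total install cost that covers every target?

The greedy cost-per-new-target heuristic would pick V and S for 11, but a cheaper cover exists.
S alone covers T3, T2, T5 — every target.
Total install cost: 8.
No cover costs less than 8.

8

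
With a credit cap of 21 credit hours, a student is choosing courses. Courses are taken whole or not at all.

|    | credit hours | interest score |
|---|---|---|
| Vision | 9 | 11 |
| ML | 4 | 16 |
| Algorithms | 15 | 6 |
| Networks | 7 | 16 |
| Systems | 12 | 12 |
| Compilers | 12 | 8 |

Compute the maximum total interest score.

This is an integer program with binary decision variables.
Allowing fractional choices, the relaxed optimum would be about 44.0, but courses are indivisible.
ML + Networks: credit hours 4 + 7 = 11 ≤ 21, interest score 16 + 16 = 32.
Vision + ML + Networks: credit hours 9 + 4 + 7 = 20 ≤ 21, interest score 11 + 16 + 16 = 43.
Best is Vision, ML, and Networks with total interest score 43.

43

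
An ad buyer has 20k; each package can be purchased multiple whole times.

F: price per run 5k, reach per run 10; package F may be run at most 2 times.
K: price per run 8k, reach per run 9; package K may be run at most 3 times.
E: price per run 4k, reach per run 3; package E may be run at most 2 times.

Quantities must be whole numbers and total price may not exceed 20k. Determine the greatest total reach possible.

Take 2×F and 1×K: price 18 ≤ 20, reach 2·10 + 1·9 = 29.
F has the best ratio (10/5) and is taken to its limit of 2; remaining capacity is filled optimally with the others.

29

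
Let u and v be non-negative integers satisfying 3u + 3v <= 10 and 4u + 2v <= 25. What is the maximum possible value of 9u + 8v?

27

The continuous relaxation peaks at (3.33, 0) with value 30.00; rounding to a feasible lattice point costs some objective.
(u,v)=(3,0): 3·3+3·0=9≤10, 4·3+2·0=12≤25, objective 27.
(u,v)=(2,1): 3·2+3·1=9≤10, 4·2+2·1=10≤25, objective 26.
(u,v)=(2,0): 3·2+3·0=6≤10, 4·2+2·0=8≤25, objective 18.
Maximum is 27 at (u,v)=(3,0).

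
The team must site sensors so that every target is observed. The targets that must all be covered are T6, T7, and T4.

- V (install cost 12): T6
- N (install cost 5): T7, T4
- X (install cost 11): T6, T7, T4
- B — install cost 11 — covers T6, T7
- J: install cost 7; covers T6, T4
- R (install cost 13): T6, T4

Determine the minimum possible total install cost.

The greedy cost-per-new-target heuristic would pick N and J for 12, but a cheaper cover exists.
X alone covers T6, T7, T4 — every target.
Total install cost: 11.
No cover costs less than 11.

11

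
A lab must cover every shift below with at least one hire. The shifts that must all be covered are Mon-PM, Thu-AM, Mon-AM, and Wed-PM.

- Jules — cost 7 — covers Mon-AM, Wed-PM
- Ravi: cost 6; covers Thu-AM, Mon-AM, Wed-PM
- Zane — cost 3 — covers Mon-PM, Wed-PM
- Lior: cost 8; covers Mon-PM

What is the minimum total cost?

9

This is an integer covering problem.
Choose Ravi and Zane: together they cover Mon-PM, Thu-AM, Mon-AM, Wed-PM — every shift.
Total cost: 6 + 3 = 9.
No cover costs less than 9.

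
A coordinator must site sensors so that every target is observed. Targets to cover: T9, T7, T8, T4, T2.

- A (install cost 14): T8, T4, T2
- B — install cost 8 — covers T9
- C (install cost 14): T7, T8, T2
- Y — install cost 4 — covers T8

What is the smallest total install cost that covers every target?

The greedy cost-per-new-target heuristic would pick Y, A, B, and C for 40, but a cheaper cover exists.
Choose A, B, and C: together they cover T9, T7, T8, T4, T2 — every target.
Total install cost: 14 + 8 + 14 = 36.
No cover costs less than 36.

36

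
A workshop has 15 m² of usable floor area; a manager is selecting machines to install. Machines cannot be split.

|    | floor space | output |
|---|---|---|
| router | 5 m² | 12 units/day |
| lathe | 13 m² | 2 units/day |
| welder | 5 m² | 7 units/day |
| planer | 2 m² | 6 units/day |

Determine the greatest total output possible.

25

This is a 0-1 knapsack instance.
Allowing fractional choices, the relaxed optimum would be about 25.5, but machines are indivisible.
router + welder: floor space 5 + 5 = 10 ≤ 15, output 12 + 7 = 19.
router + welder + planer: floor space 5 + 5 + 2 = 12 ≤ 15, output 12 + 7 + 6 = 25.
Best is router, welder, and planer with total output 25.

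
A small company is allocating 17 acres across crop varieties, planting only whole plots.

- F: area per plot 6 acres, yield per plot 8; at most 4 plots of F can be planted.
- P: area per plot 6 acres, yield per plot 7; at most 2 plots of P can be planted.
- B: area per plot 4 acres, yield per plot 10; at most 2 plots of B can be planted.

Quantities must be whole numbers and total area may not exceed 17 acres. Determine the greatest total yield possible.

1×P and 2×B: area 14 ≤ 17, yield 1·7 + 2·10 = 27.
1×F and 2×B: area 14 ≤ 17, yield 1·8 + 2·10 = 28.
Best is 28.

28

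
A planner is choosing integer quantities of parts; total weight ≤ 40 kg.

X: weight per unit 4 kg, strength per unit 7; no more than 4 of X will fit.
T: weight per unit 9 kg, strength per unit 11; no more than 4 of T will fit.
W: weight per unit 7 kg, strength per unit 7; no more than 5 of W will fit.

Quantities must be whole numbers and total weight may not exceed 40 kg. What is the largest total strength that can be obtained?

54

X has the best ratio (7/4); taking only X gives at most 4×7 = 28 (stopped by the supply cap of 4).
Mixing does better — 3×X and 3×T: weight 39 ≤ 40, strength 3·7 + 3·11 = 54.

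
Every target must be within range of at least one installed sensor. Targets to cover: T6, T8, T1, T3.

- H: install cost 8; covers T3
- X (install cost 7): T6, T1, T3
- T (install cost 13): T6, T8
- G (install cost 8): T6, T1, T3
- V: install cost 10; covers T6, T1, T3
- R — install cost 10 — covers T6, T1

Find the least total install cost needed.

Choose X and T: together they cover T6, T8, T1, T3 — every target.
Total install cost: 7 + 13 = 20.

20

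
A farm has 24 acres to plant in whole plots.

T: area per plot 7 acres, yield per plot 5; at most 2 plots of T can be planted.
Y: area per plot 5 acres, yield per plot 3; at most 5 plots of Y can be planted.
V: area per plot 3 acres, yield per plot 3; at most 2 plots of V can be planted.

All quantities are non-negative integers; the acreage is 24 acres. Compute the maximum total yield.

17

V has the best ratio (3/3); taking only V gives at most 2×3 = 6 (stopped by the supply cap of 2).
Mixing does better — 1×T, 2×Y, and 2×V: area 23 ≤ 24, yield 1·5 + 2·3 + 2·3 = 17.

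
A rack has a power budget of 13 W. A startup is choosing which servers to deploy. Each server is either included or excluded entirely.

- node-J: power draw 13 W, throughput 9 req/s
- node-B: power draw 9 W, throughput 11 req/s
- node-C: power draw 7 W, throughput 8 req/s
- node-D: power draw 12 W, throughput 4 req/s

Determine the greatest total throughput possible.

This is a 0-1 knapsack instance.
Take node-B: power draw 9 ≤ 13, throughput 11.
No other feasible combination does better.

11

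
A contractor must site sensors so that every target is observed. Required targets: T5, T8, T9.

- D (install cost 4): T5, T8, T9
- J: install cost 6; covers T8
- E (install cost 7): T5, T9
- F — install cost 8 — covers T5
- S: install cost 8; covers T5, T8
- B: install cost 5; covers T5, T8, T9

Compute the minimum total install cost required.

4

D alone covers T5, T8, T9 — every target.
Total install cost: 4.
No cover costs less than 4.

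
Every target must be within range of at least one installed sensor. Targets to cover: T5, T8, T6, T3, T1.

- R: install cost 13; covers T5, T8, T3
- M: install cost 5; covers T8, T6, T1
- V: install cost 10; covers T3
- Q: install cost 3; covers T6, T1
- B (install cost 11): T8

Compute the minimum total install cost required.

16

Choose R and Q: together they cover T5, T8, T6, T3, T1 — every target.
Total install cost: 13 + 3 = 16.
No cover costs less than 16.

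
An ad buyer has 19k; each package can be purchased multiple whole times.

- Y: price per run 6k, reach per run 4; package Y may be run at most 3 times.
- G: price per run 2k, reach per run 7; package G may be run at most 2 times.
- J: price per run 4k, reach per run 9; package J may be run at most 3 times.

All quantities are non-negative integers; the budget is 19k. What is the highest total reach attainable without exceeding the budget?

41

This is a bounded integer knapsack.
Take 2×G and 3×J: price 16 ≤ 19, reach 2·7 + 3·9 = 41.
G has the best ratio (7/2) and is taken to its limit of 2; remaining capacity is filled optimally with the others.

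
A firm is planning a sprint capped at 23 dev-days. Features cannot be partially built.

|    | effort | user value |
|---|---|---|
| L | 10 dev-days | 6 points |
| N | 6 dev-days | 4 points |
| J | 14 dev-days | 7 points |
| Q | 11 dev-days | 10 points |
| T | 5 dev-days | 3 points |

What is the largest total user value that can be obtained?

17

Allowing fractional choices, the relaxed optimum would be about 17.6, but features are indivisible.
N + Q + T: effort 6 + 11 + 5 = 22 ≤ 23, user value 4 + 10 + 3 = 17.
L + Q: effort 10 + 11 = 21 ≤ 23, user value 6 + 10 = 16.
Best is N, Q, and T with total user value 17.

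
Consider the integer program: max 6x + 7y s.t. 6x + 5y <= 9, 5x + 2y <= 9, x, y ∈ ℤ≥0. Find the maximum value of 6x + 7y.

Relaxing integrality, the LP optimum is 12.60 at (x,y) = (0, 1.8), which is not an integer point.
(x,y)=(0,1): 6·0+5·1=5≤9, 5·0+2·1=2≤9, objective 7.
(x,y)=(1,0): 6·1+5·0=6≤9, 5·1+2·0=5≤9, objective 6.
(x,y)=(0,0): 6·0+5·0=0≤9, 5·0+2·0=0≤9, objective 0.
No feasible integer point exceeds 7.

7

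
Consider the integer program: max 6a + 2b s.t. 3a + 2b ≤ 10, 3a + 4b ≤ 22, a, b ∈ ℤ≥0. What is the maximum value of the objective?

18

(a,b)=(3,0): 3·3+2·0=9≤10, 3·3+4·0=9≤22, objective 18.
(a,b)=(2,1): 3·2+2·1=8≤10, 3·2+4·1=10≤22, objective 14.
(a,b)=(2,0): 3·2+2·0=6≤10, 3·2+4·0=6≤22, objective 12.
The best lattice point is (3,0), giving 18.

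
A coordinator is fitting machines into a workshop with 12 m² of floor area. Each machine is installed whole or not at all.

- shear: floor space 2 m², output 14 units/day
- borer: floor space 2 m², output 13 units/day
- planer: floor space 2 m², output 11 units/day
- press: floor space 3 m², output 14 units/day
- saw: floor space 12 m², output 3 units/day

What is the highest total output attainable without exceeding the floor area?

52

Allowing fractional choices, the relaxed optimum would be about 52.8, but machines are indivisible.
shear + borer + planer + press: floor space 2 + 2 + 2 + 3 = 9 ≤ 12, output 14 + 13 + 11 + 14 = 52.
shear + borer + press: floor space 2 + 2 + 3 = 7 ≤ 12, output 14 + 13 + 14 = 41.
Best is shear, borer, planer, and press with total output 52.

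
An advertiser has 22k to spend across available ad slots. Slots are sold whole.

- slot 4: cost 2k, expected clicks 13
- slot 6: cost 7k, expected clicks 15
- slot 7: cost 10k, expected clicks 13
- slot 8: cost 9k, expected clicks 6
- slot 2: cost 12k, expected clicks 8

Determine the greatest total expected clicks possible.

Allowing fractional choices, the relaxed optimum would be about 43.0, but ad slots are indivisible.
slot 4 + slot 6 + slot 7: cost 2 + 7 + 10 = 19 ≤ 22, expected clicks 13 + 15 + 13 = 41.
slot 4 + slot 6 + slot 8: cost 2 + 7 + 9 = 18 ≤ 22, expected clicks 13 + 15 + 6 = 34.
slot 4 + slot 6 + slot 2: cost 2 + 7 + 12 = 21 ≤ 22, expected clicks 13 + 15 + 8 = 36.
Best is slot 4, slot 6, and slot 7 with total expected clicks 41.

41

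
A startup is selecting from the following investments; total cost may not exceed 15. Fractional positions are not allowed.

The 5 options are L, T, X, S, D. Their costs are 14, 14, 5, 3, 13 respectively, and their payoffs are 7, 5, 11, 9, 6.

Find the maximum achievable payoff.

Treat it as a binary knapsack problem.
Allowing fractional choices, the relaxed optimum would be about 23.5, but investments are indivisible.
X: cost 5 ≤ 15, payoff 11.
X + S: cost 5 + 3 = 8 ≤ 15, payoff 11 + 9 = 20.
S: cost 3 ≤ 15, payoff 9.
Best is X and S with total payoff 20.

20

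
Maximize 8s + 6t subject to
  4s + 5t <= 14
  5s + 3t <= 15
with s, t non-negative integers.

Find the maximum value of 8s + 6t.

24

The continuous relaxation peaks at (2.54, 0.769) with value 24.92; rounding to a feasible lattice point costs some objective.
(s,t)=(3,0): 4·3+5·0=12≤14, 5·3+3·0=15≤15, objective 24.
(s,t)=(2,1): 4·2+5·1=13≤14, 5·2+3·1=13≤15, objective 22.
(s,t)=(2,0): 4·2+5·0=8≤14, 5·2+3·0=10≤15, objective 16.
No feasible integer point exceeds 24.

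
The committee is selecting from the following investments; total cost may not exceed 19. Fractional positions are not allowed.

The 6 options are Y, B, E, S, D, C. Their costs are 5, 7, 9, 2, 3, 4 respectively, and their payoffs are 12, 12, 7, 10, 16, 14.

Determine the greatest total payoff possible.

54

Take Y, B, D, and C: cost 5 + 7 + 3 + 4 = 19 ≤ 19, payoff 12 + 12 + 16 + 14 = 54.
No other feasible combination does better.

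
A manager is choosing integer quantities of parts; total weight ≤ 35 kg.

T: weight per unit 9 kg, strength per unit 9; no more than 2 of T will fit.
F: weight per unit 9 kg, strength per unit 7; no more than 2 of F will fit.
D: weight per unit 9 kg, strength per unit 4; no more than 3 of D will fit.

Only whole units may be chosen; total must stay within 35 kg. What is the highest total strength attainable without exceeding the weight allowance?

25

2×T and 1×F: weight 27 ≤ 35, strength 2·9 + 1·7 = 25.
1×T and 2×F: weight 27 ≤ 35, strength 1·9 + 2·7 = 23.
Best is 25.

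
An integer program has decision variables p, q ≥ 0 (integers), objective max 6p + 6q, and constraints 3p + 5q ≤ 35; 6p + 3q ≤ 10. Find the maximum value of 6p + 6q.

18

(p,q)=(0,3) is feasible, giving 18.
(p,q)=(0,2) is feasible, giving 12.
Maximum is 18 at (p,q)=(0,3).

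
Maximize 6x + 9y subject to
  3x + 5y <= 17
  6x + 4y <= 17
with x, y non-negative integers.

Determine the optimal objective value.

(x,y)=(0,3): 3·0+5·3=15≤17, 6·0+4·3=12≤17, objective 27.
(x,y)=(1,2): 3·1+5·2=13≤17, 6·1+4·2=14≤17, objective 24.
(x,y)=(0,2): 3·0+5·2=10≤17, 6·0+4·2=8≤17, objective 18.
The best lattice point is (0,3), giving 27.

27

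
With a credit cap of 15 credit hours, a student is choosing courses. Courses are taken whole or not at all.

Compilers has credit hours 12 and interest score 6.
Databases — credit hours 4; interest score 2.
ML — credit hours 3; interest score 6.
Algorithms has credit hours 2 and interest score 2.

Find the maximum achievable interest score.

ML + Algorithms: credit hours 3 + 2 = 5 ≤ 15, interest score 6 + 2 = 8.
Databases + ML + Algorithms: credit hours 4 + 3 + 2 = 9 ≤ 15, interest score 2 + 6 + 2 = 10.
Compilers + ML: credit hours 12 + 3 = 15 ≤ 15, interest score 6 + 6 = 12.
Best is Compilers and ML with total interest score 12.

12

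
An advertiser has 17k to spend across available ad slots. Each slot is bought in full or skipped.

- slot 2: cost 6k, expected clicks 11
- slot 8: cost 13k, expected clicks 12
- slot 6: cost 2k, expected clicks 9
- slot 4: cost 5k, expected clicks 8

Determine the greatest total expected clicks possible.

Take slot 2, slot 6, and slot 4: cost 6 + 2 + 5 = 13 ≤ 17, expected clicks 11 + 9 + 8 = 28.
No other feasible combination does better.

28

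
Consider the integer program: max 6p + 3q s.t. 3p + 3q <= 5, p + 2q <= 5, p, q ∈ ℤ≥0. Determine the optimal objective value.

(p,q)=(1,0): 3·1+3·0=3≤5, 1·1+2·0=1≤5, objective 6.
(p,q)=(0,1): 3·0+3·1=3≤5, 1·0+2·1=2≤5, objective 3.
(p,q)=(0,0): 3·0+3·0=0≤5, 1·0+2·0=0≤5, objective 0.
The best lattice point is (1,0), giving 6.

6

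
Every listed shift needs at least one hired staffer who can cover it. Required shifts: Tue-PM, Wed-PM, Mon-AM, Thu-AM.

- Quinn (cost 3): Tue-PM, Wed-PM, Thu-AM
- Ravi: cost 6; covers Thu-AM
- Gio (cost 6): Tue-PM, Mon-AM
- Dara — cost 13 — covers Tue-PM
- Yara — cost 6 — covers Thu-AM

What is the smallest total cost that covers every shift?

9

Choose Quinn and Gio: together they cover Tue-PM, Wed-PM, Mon-AM, Thu-AM — every shift.
Total cost: 3 + 6 = 9.
No cover costs less than 9.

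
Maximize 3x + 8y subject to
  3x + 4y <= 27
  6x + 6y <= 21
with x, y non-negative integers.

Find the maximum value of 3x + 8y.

(x,y)=(0,3) is feasible, giving 24.
(x,y)=(1,2) is feasible, giving 19.
(x,y)=(0,2) is feasible, giving 16.
The best lattice point is (0,3), giving 24.

24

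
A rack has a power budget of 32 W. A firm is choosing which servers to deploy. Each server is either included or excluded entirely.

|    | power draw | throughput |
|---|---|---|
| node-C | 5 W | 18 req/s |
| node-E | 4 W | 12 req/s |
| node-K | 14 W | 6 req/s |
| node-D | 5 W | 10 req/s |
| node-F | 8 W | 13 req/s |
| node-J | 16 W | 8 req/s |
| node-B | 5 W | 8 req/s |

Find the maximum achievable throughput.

Take node-C, node-E, node-D, node-F, and node-B: power draw 5 + 4 + 5 + 8 + 5 = 27 ≤ 32, throughput 18 + 12 + 10 + 13 + 8 = 61.
No other feasible combination does better.

61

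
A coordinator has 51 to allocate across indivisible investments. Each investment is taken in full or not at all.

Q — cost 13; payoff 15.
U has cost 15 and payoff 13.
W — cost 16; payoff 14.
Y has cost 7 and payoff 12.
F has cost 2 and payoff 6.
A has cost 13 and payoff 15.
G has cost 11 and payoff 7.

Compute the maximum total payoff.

This is a 0-1 knapsack instance.
Q + U + Y + F + A: cost 13 + 15 + 7 + 2 + 13 = 50 ≤ 51, payoff 15 + 13 + 12 + 6 + 15 = 61.
Q + W + Y + A: cost 13 + 16 + 7 + 13 = 49 ≤ 51, payoff 15 + 14 + 12 + 15 = 56.
Q + W + Y + F + A: cost 13 + 16 + 7 + 2 + 13 = 51 ≤ 51, payoff 15 + 14 + 12 + 6 + 15 = 62.
Best is Q, W, Y, F, and A with total payoff 62.

62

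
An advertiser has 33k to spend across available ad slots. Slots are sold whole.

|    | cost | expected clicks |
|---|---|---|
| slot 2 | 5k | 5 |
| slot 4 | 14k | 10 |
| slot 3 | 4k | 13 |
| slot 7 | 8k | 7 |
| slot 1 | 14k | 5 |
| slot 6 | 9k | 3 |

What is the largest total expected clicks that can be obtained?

35

Allowing fractional choices, the relaxed optimum would be about 35.7, but ad slots are indivisible.
slot 2 + slot 4 + slot 3 + slot 6: cost 5 + 14 + 4 + 9 = 32 ≤ 33, expected clicks 5 + 10 + 13 + 3 = 31.
slot 2 + slot 4 + slot 3 + slot 7: cost 5 + 14 + 4 + 8 = 31 ≤ 33, expected clicks 5 + 10 + 13 + 7 = 35.
Best is slot 2, slot 4, slot 3, and slot 7 with total expected clicks 35.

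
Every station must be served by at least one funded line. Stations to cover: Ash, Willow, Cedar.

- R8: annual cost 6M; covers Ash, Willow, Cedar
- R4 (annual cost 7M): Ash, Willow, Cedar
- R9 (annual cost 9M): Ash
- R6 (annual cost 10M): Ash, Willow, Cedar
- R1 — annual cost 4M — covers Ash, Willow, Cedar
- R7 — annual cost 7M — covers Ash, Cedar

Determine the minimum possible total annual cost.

4

R1 alone covers Ash, Willow, Cedar — every station.
Total annual cost: 4.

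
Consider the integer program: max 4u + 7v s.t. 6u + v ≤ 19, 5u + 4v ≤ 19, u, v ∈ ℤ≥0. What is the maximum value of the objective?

Relaxing integrality, the LP optimum is 33.25 at (u,v) = (0, 4.75), which is not an integer point.
(u,v)=(0,4): 6·0+1·4=4≤19, 5·0+4·4=16≤19, objective 28.
(u,v)=(1,3): 6·1+1·3=9≤19, 5·1+4·3=17≤19, objective 25.
(u,v)=(0,3): 6·0+1·3=3≤19, 5·0+4·3=12≤19, objective 21.
The best lattice point is (0,4), giving 28.

28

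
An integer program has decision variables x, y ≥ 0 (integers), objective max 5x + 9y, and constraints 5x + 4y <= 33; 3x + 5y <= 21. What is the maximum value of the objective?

(x,y)=(2,3): 5·2+4·3=22≤33, 3·2+5·3=21≤21, objective 37.
(x,y)=(0,4): 5·0+4·4=16≤33, 3·0+5·4=20≤21, objective 36.
The best lattice point is (2,3), giving 37.

37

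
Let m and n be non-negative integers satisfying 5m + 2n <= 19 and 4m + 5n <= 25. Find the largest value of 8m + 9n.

(m,n)=(0,5): 5·0+2·5=10≤19, 4·0+5·5=25≤25, objective 45.
(m,n)=(1,4): 5·1+2·4=13≤19, 4·1+5·4=24≤25, objective 44.
(m,n)=(2,3): 5·2+2·3=16≤19, 4·2+5·3=23≤25, objective 43.
Maximum is 45 at (m,n)=(0,5).

45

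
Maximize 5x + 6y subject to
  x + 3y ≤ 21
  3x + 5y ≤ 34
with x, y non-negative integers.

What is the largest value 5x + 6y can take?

(x,y)=(11,0): 1·11+3·0=11≤21, 3·11+5·0=33≤34, objective 55.
(x,y)=(10,0): 1·10+3·0=10≤21, 3·10+5·0=30≤34, objective 50.
Maximum is 55 at (x,y)=(11,0).

55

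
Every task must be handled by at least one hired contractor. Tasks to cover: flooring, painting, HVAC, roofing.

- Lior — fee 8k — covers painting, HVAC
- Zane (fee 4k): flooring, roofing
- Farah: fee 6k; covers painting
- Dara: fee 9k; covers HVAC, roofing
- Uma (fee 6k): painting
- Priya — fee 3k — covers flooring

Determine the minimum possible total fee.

This is a weighted set-cover instance.
Choose Lior and Zane: together they cover flooring, painting, HVAC, roofing — every task.
Total fee: 8 + 4 = 12.

12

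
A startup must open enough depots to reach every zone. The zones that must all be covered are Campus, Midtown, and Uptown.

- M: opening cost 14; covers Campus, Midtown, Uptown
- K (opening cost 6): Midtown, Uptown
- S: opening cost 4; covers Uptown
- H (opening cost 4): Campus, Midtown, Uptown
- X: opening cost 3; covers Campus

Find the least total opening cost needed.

H alone covers Campus, Midtown, Uptown — every zone.
Total opening cost: 4.
No cover costs less than 4.

4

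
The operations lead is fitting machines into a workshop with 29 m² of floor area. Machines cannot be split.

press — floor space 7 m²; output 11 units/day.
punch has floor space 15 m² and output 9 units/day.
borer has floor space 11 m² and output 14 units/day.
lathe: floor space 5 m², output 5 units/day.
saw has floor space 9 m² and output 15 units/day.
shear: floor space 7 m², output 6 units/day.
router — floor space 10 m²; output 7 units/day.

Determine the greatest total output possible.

Treat it as a binary knapsack problem.
borer + saw + shear: floor space 11 + 9 + 7 = 27 ≤ 29, output 14 + 15 + 6 = 35.
press + borer + saw: floor space 7 + 11 + 9 = 27 ≤ 29, output 11 + 14 + 15 = 40.
press + lathe + saw + shear: floor space 7 + 5 + 9 + 7 = 28 ≤ 29, output 11 + 5 + 15 + 6 = 37.
Best is press, borer, and saw with total output 40.

40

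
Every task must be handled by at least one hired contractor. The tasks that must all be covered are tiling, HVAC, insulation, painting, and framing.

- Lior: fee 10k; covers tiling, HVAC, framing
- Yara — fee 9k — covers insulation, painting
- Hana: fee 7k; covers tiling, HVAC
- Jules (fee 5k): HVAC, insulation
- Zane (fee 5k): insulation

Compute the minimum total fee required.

Choose Lior and Yara: together they cover tiling, HVAC, insulation, painting, framing — every task.
Total fee: 10 + 9 = 19.

19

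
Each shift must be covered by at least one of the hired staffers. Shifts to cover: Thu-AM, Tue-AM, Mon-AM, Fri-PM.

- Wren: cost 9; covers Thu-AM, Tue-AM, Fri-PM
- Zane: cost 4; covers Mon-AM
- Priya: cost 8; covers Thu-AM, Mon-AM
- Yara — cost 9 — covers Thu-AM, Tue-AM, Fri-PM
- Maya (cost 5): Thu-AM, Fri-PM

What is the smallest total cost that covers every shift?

13

The greedy cost-per-new-shift heuristic would pick Maya, Zane, and Wren for 18, but a cheaper cover exists.
Choose Wren and Zane: together they cover Thu-AM, Tue-AM, Mon-AM, Fri-PM — every shift.
Total cost: 9 + 4 = 13.
No cover costs less than 13.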